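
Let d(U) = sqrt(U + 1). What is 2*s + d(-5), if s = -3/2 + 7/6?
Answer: -2/3 + 2*I ≈ -0.66667 + 2.0*I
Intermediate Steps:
s = -1/3 (s = -3*1/2 + 7*(1/6) = -3/2 + 7/6 = -1/3 ≈ -0.33333)
d(U) = sqrt(1 + U)
2*s + d(-5) = 2*(-1/3) + sqrt(1 - 5) = -2/3 + sqrt(-4) = -2/3 + 2*I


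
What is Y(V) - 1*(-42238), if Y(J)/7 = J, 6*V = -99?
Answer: 84245/2 ≈ 42123.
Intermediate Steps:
V = -33/2 (V = (1/6)*(-99) = -33/2 ≈ -16.500)
Y(J) = 7*J
Y(V) - 1*(-42238) = 7*(-33/2) - 1*(-42238) = -231/2 + 42238 = 84245/2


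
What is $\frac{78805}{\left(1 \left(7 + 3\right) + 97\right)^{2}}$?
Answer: $\frac{78805}{11449} \approx 6.8831$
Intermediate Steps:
$\frac{78805}{\left(1 \left(7 + 3\right) + 97\right)^{2}} = \frac{78805}{\left(1 \cdot 10 + 97\right)^{2}} = \frac{78805}{\left(10 + 97\right)^{2}} = \frac{78805}{107^{2}} = \frac{78805}{11449}$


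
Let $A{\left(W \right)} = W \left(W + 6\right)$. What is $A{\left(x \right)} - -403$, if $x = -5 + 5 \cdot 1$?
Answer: $403$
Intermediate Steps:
$x = 0$ ($x = -5 + 5 = 0$)
$A{\left(W \right)} = W \left(6 + W\right)$
$A{\left(x \right)} - -403 = 0 \left(6 + 0\right) - -403 = 0 \cdot 6 + 403 = 0 + 403 = 403$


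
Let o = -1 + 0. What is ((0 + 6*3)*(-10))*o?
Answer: 180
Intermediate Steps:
o = -1
((0 + 6*3)*(-10))*o = ((0 + 6*3)*(-10))*(-1) = ((0 + 18)*(-10))*(-1) = (18*(-10))*(-1) = -180*(-1) = 180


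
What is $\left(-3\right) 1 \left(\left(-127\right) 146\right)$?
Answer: $55626$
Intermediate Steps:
$\left(-3\right) 1 \left(\left(-127\right) 146\right) = \left(-3\right) \left(-18542\right) = 55626$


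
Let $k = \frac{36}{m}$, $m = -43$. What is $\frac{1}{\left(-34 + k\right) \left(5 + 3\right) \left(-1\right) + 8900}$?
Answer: $\frac{43}{394684} \approx 0.00010895$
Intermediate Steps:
$k = - \frac{36}{43}$ ($k = \frac{36}{-43} = 36 \left(- \frac{1}{43}\right) = - \frac{36}{43} \approx -0.83721$)
$\frac{1}{\left(-34 + k\right) \left(5 + 3\right) \left(-1\right) + 8900} = \frac{1}{\left(-34 - \frac{36}{43}\right) \left(5 + 3\right) \left(-1\right) + 8900} = \frac{1}{- \frac{1498 \cdot 8 \left(-1\right)}{43} + 8900} = \frac{1}{\left(- \frac{1498}{43}\right) \left(-8\right) + 8900} = \frac{1}{\frac{11984}{43} + 8900} = \frac{1}{\frac{394684}{43}} = \frac{43}{394684}$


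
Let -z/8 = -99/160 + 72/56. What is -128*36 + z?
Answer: -645867/140 ≈ -4613.3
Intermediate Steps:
z = -747/140 (z = -8*(-99/160 + 72/56) = -8*(-99*1/160 + 72*(1/56)) = -8*(-99/160 + 9/7) = -8*747/1120 = -747/140 ≈ -5.3357)
-128*36 + z = -128*36 - 747/140 = -4608 - 747/140 = -645867/140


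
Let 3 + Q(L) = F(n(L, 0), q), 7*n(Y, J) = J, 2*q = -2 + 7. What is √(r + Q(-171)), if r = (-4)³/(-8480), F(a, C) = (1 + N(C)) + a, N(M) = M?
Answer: √142570/530 ≈ 0.71242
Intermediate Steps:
q = 5/2 (q = (-2 + 7)/2 = (½)*5 = 5/2 ≈ 2.5000)
n(Y, J) = J/7
F(a, C) = 1 + C + a (F(a, C) = (1 + C) + a = 1 + C + a)
Q(L) = ½ (Q(L) = -3 + (1 + 5/2 + (⅐)*0) = -3 + (1 + 5/2 + 0) = -3 + 7/2 = ½)
r = 2/265 (r = -64*(-1/8480) = 2/265 ≈ 0.0075472)
√(r + Q(-171)) = √(2/265 + ½) = √(269/530) = √142570/530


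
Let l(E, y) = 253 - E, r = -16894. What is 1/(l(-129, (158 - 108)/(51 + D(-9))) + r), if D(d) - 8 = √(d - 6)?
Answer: -1/16512 ≈ -6.0562e-5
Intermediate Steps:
D(d) = 8 + √(-6 + d) (D(d) = 8 + √(d - 6) = 8 + √(-6 + d))
1/(l(-129, (158 - 108)/(51 + D(-9))) + r) = 1/((253 - 1*(-129)) - 16894) = 1/((253 + 129) - 16894) = 1/(382 - 16894) = 1/(-16512) = -1/16512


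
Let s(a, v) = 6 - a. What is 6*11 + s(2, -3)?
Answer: 70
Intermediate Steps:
6*11 + s(2, -3) = 6*11 + (6 - 1*2) = 66 + (6 - 2) = 66 + 4 = 70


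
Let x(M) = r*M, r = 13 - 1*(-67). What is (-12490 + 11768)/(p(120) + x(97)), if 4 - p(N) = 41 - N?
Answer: -722/7843 ≈ -0.092057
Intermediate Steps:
p(N) = -37 + N (p(N) = 4 - (41 - N) = 4 + (-41 + N) = -37 + N)
r = 80 (r = 13 + 67 = 80)
x(M) = 80*M
(-12490 + 11768)/(p(120) + x(97)) = (-12490 + 11768)/((-37 + 120) + 80*97) = -722/(83 + 7760) = -722/7843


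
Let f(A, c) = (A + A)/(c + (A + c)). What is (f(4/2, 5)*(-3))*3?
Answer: -3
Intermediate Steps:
f(A, c) = 2*A/(A + 2*c) (f(A, c) = (2*A)/(A + 2*c) = 2*A/(A + 2*c))
(f(4/2, 5)*(-3))*3 = ((2*(4/2)/(4/2 + 2*5))*(-3))*3 = ((2*(4*(1/2))/(4*(1/2) + 10))*(-3))*3 = ((2*2/(2 + 10))*(-3))*3 = ((2*2/12)*(-3))*3 = ((2*2*(1/12))*(-3))*3 = ((1/3)*(-3))*3 = -1*3 = -3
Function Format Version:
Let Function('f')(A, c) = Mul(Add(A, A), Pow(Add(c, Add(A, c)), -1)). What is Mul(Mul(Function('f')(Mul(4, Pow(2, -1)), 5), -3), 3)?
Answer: -3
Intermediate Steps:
Function('f')(A, c) = Mul(2, A, Pow(Add(A, Mul(2, c)), -1)) (Function('f')(A, c) = Mul(Mul(2, A), Pow(Add(A, Mul(2, c)), -1)) = Mul(2, A, Pow(Add(A, Mul(2, c)), -1)))
Mul(Mul(Function('f')(Mul(4, Pow(2, -1)), 5), -3), 3) = Mul(Mul(Mul(2, Mul(4, Pow(2, -1)), Pow(Add(Mul(4, Pow(2, -1)), Mul(2, 5)), -1)), -3), 3) = Mul(Mul(Mul(2, Mul(4, Rational(1, 2)), Pow(Add(Mul(4, Rational(1, 2)), 10), -1)), -3), 3) = Mul(Mul(Mul(2, 2, Pow(Add(2, 10), -1)), -3), 3) = Mul(Mul(Mul(2, 2, Pow(12, -1)), -3), 3) = Mul(Mul(Mul(2, 2, Rational(1, 12)), -3), 3) = Mul(Mul(Rational(1, 3), -3), 3) = Mul(-1, 3) = -3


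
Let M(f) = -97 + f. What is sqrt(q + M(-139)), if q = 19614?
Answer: sqrt(19378) ≈ 139.20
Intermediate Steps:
sqrt(q + M(-139)) = sqrt(19614 + (-97 - 139)) = sqrt(19614 - 236) = sqrt(19378)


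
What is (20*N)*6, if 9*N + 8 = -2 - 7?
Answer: -680/3 ≈ -226.67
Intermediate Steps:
N = -17/9 (N = -8/9 + (-2 - 7)/9 = -8/9 + (⅑)*(-9) = -8/9 - 1 = -17/9 ≈ -1.8889)
(20*N)*6 = (20*(-17/9))*6 = -340/9*6 = -680/3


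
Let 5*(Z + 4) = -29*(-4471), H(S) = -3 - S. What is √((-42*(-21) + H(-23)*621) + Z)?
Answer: √980745/5 ≈ 198.07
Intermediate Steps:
Z = 129639/5 (Z = -4 + (-29*(-4471))/5 = -4 + (⅕)*129659 = -4 + 129659/5 = 129639/5 ≈ 25928.)
√((-42*(-21) + H(-23)*621) + Z) = √((-42*(-21) + (-3 - 1*(-23))*621) + 129639/5) = √((882 + (-3 + 23)*621) + 129639/5) = √((882 + 20*621) + 129639/5) = √((882 + 12420) + 129639/5) = √(13302 + 129639/5) = √(196149/5) = √980745/5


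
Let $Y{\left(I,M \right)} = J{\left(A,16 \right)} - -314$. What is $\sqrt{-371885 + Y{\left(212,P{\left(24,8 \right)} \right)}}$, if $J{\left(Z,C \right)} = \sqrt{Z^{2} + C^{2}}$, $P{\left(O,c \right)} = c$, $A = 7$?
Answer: $\sqrt{-371571 + \sqrt{305}} \approx 609.55 i$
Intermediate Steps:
$J{\left(Z,C \right)} = \sqrt{C^{2} + Z^{2}}$
$Y{\left(I,M \right)} = 314 + \sqrt{305}$ ($Y{\left(I,M \right)} = \sqrt{16^{2} + 7^{2}} - -314 = \sqrt{256 + 49} + 314 = \sqrt{305} + 314 = 314 + \sqrt{305}$)
$\sqrt{-371885 + Y{\left(212,P{\left(24,8 \right)} \right)}} = \sqrt{-371885 + \left(314 + \sqrt{305}\right)} = \sqrt{-371571 + \sqrt{305}}$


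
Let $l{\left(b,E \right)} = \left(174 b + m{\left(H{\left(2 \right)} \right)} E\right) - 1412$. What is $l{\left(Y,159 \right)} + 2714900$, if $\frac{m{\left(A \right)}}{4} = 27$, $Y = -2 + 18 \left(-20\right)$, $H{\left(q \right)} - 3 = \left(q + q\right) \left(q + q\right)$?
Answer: $2667672$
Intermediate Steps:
$H{\left(q \right)} = 3 + 4 q^{2}$ ($H{\left(q \right)} = 3 + \left(q + q\right) \left(q + q\right) = 3 + 2 q 2 q = 3 + 4 q^{2}$)
$Y = -362$ ($Y = -2 - 360 = -362$)
$m{\left(A \right)} = 108$ ($m{\left(A \right)} = 4 \cdot 27 = 108$)
$l{\left(b,E \right)} = -1412 + 108 E + 174 b$ ($l{\left(b,E \right)} = \left(174 b + 108 E\right) - 1412 = \left(108 E + 174 b\right) - 1412 = -1412 + 108 E + 174 b$)
$l{\left(Y,159 \right)} + 2714900 = \left(-1412 + 108 \cdot 159 + 174 \left(-362\right)\right) + 2714900 = \left(-1412 + 17172 - 62988\right) + 2714900 = -47228 + 2714900 = 2667672$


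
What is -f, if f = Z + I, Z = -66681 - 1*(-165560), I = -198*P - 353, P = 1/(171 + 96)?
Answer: -8768748/89 ≈ -98525.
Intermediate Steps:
P = 1/267 ≈ 0.0037453
I = -31483/89 (I = -198*1/267 - 353 = -66/89 - 353 = -31483/89 ≈ -353.74)
Z = 98879 (Z = -66681 + 165560 = 98879)
f = 8768748/89 (f = 98879 - 31483/89 = 8768748/89 ≈ 98525.)
-f = -1*8768748/89 = -8768748/89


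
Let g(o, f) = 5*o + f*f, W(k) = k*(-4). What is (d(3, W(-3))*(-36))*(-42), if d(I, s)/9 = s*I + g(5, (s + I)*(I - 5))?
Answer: 13077288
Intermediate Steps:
W(k) = -4*k
g(o, f) = f² + 5*o (g(o, f) = 5*o + f² = f² + 5*o)
d(I, s) = 225 + 9*I*s + 9*(-5 + I)²*(I + s)² (d(I, s) = 9*(s*I + (((s + I)*(I - 5))² + 5*5)) = 9*(I*s + (((I + s)*(-5 + I))² + 25)) = 9*(I*s + (((-5 + I)*(I + s))² + 25)) = 9*(I*s + ((-5 + I)²*(I + s)² + 25)) = 9*(I*s + (25 + (-5 + I)²*(I + s)²)) = 9*(25 + I*s + (-5 + I)²*(I + s)²) = 225 + 9*I*s + 9*(-5 + I)²*(I + s)²)
(d(3, W(-3))*(-36))*(-42) = ((225 + 9*(3² - 5*3 - (-20)*(-3) + 3*(-4*(-3)))² + 9*3*(-4*(-3)))*(-36))*(-42) = ((225 + 9*(9 - 15 - 5*12 + 3*12)² + 9*3*12)*(-36))*(-42) = ((225 + 9*(9 - 15 - 60 + 36)² + 324)*(-36))*(-42) = ((225 + 9*(-30)² + 324)*(-36))*(-42) = ((225 + 9*900 + 324)*(-36))*(-42) = ((225 + 8100 + 324)*(-36))*(-42) = (8649*(-36))*(-42) = -311364*(-42) = 13077288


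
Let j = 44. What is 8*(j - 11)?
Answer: 264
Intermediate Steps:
8*(j - 11) = 8*(44 - 11) = 8*33 = 264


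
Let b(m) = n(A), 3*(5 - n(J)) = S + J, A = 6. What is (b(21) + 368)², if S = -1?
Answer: 1240996/9 ≈ 1.3789e+5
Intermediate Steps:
n(J) = 16/3 - J/3 (n(J) = 5 - (-1 + J)/3 = 5 + (⅓ - J/3) = 16/3 - J/3)
b(m) = 10/3 (b(m) = 16/3 - ⅓*6 = 16/3 - 2 = 10/3)
(b(21) + 368)² = (10/3 + 368)² = (1114/3)² = 1240996/9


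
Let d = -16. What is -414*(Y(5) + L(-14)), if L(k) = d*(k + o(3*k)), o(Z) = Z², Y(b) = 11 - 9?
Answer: 11591172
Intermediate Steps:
Y(b) = 2
L(k) = -144*k² - 16*k (L(k) = -16*(k + (3*k)²) = -16*(k + 9*k²) = -144*k² - 16*k)
-414*(Y(5) + L(-14)) = -414*(2 + 16*(-14)*(-1 - 9*(-14))) = -414*(2 + 16*(-14)*(-1 + 126)) = -414*(2 + 16*(-14)*125) = -414*(2 - 28000) = -414*(-27998) = 11591172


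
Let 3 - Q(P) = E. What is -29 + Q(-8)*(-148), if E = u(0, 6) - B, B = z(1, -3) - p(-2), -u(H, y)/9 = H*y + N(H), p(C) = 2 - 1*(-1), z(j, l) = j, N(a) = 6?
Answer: -8169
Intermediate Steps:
p(C) = 3 (p(C) = 2 + 1 = 3)
u(H, y) = -54 - 9*H*y (u(H, y) = -9*(H*y + 6) = -9*(6 + H*y) = -54 - 9*H*y)
B = -2 (B = 1 - 1*3 = 1 - 3 = -2)
E = -52 (E = (-54 - 9*0*6) - 1*(-2) = (-54 + 0) + 2 = -54 + 2 = -52)
Q(P) = 55 (Q(P) = 3 - 1*(-52) = 3 + 52 = 55)
-29 + Q(-8)*(-148) = -29 + 55*(-148) = -29 - 8140 = -8169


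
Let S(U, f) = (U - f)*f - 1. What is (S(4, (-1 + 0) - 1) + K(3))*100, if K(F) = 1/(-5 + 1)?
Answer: -1325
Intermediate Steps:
K(F) = -1/4 (K(F) = 1/(-4) = -1/4)
S(U, f) = -1 + f*(U - f) (S(U, f) = f*(U - f) - 1 = -1 + f*(U - f))
(S(4, (-1 + 0) - 1) + K(3))*100 = ((-1 - ((-1 + 0) - 1)**2 + 4*((-1 + 0) - 1)) - 1/4)*100 = ((-1 - (-1 - 1)**2 + 4*(-1 - 1)) - 1/4)*100 = ((-1 - 1*(-2)**2 + 4*(-2)) - 1/4)*100 = ((-1 - 1*4 - 8) - 1/4)*100 = ((-1 - 4 - 8) - 1/4)*100 = (-13 - 1/4)*100 = -53/4*100 = -1325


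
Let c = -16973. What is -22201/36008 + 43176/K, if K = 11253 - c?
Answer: 464017991/508180904 ≈ 0.91310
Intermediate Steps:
K = 28226 (K = 11253 - 1*(-16973) = 11253 + 16973 = 28226)
-22201/36008 + 43176/K = -22201/36008 + 43176/28226 = -22201*1/36008 + 43176*(1/28226) = -22201/36008 + 21588/14113 = 464017991/508180904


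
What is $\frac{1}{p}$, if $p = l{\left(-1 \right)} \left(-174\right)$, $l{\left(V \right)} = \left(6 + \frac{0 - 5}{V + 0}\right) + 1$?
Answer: $- \frac{1}{2088} \approx -0.00047893$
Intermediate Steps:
$l{\left(V \right)} = 7 - \frac{5}{V}$ ($l{\left(V \right)} = \left(6 - \frac{5}{V}\right) + 1 = 7 - \frac{5}{V}$)
$p = -2088$ ($p = \left(7 - \frac{5}{-1}\right) \left(-174\right) = \left(7 - -5\right) \left(-174\right) = \left(7 + 5\right) \left(-174\right) = 12 \left(-174\right) = -2088$)
$\frac{1}{p} = \frac{1}{-2088} = - \frac{1}{2088}$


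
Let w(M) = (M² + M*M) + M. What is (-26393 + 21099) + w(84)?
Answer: 8902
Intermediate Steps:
w(M) = M + 2*M² (w(M) = (M² + M²) + M = 2*M² + M = M + 2*M²)
(-26393 + 21099) + w(84) = (-26393 + 21099) + 84*(1 + 2*84) = -5294 + 84*(1 + 168) = -5294 + 84*169 = -5294 + 14196 = 8902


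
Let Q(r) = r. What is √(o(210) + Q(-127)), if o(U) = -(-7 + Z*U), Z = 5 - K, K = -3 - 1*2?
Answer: 2*I*√555 ≈ 47.117*I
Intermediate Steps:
K = -5 (K = -3 - 2 = -5)
Z = 10 (Z = 5 - 1*(-5) = 5 + 5 = 10)
o(U) = 7 - 10*U (o(U) = -(-7 + 10*U) = 7 - 10*U)
√(o(210) + Q(-127)) = √((7 - 10*210) - 127) = √((7 - 2100) - 127) = √(-2093 - 127) = √(-2220) = 2*I*√555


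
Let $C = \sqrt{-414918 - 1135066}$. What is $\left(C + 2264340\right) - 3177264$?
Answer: $-912924 + 4 i \sqrt{96874} \approx -9.1292 \cdot 10^{5} + 1245.0 i$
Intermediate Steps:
$C = 4 i \sqrt{96874}$ ($C = \sqrt{-1549984} = 4 i \sqrt{96874} \approx 1245.0 i$)
$\left(C + 2264340\right) - 3177264 = \left(4 i \sqrt{96874} + 2264340\right) - 3177264 = \left(2264340 + 4 i \sqrt{96874}\right) - 3177264 = -912924 + 4 i \sqrt{96874}$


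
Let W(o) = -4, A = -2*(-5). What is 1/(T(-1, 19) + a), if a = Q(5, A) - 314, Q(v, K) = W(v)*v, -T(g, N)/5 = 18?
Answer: -1/424 ≈ -0.0023585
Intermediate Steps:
A = 10
T(g, N) = -90 (T(g, N) = -5*18 = -90)
Q(v, K) = -4*v
a = -334 (a = -4*5 - 314 = -20 - 314 = -334)
1/(T(-1, 19) + a) = 1/(-90 - 334) = 1/(-424) = -1/424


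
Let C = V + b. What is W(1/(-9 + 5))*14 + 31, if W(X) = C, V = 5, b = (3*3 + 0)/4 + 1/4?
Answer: 136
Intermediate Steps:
b = 5/2 (b = (9 + 0)*(¼) + 1*(¼) = 9*(¼) + ¼ = 9/4 + ¼ = 5/2 ≈ 2.5000)
C = 15/2 (C = 5 + 5/2 = 15/2 ≈ 7.5000)
W(X) = 15/2
W(1/(-9 + 5))*14 + 31 = (15/2)*14 + 31 = 105 + 31 = 136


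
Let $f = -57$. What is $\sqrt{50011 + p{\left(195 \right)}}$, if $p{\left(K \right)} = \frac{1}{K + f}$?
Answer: $\frac{\sqrt{952409622}}{138} \approx 223.63$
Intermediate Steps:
$p{\left(K \right)} = \frac{1}{-57 + K}$ ($p{\left(K \right)} = \frac{1}{K - 57} = \frac{1}{-57 + K}$)
$\sqrt{50011 + p{\left(195 \right)}} = \sqrt{50011 + \frac{1}{-57 + 195}} = \sqrt{50011 + \frac{1}{138}} = \sqrt{\frac{6901519}{138}} = \frac{\sqrt{952409622}}{138}$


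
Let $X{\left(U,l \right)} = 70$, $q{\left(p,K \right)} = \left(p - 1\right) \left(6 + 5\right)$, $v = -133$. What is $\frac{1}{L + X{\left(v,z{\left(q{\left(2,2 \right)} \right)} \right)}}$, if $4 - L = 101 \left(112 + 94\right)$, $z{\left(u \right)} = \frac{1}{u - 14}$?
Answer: $- \frac{1}{20732} \approx -4.8235 \cdot 10^{-5}$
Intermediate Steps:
$q{\left(p,K \right)} = -11 + 11 p$ ($q{\left(p,K \right)} = \left(-1 + p\right) 11 = -11 + 11 p$)
$z{\left(u \right)} = \frac{1}{-14 + u}$
$L = -20802$ ($L = 4 - 101 \left(112 + 94\right) = 4 - 101 \cdot 206 = 4 - 20806 = -20802$)
$\frac{1}{L + X{\left(v,z{\left(q{\left(2,2 \right)} \right)} \right)}} = \frac{1}{-20802 + 70} = \frac{1}{-20732} = - \frac{1}{20732}$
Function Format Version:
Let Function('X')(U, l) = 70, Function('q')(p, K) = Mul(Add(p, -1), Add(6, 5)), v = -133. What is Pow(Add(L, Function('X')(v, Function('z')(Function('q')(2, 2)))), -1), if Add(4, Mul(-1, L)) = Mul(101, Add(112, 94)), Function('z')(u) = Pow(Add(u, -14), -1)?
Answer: Rational(-1, 20732) ≈ -4.8235e-5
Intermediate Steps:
Function('q')(p, K) = Add(-11, Mul(11, p)) (Function('q')(p, K) = Mul(Add(-1, p), 11) = Add(-11, Mul(11, p)))
Function('z')(u) = Pow(Add(-14, u), -1)
L = -20802 (L = Add(4, Mul(-1, Mul(101, Add(112, 94)))) = Add(4, Mul(-1, Mul(101, 206))) = Add(4, Mul(-1, 20806)) = Add(4, -20806) = -20802)
Pow(Add(L, Function('X')(v, Function('z')(Function('q')(2, 2)))), -1) = Pow(Add(-20802, 70), -1) = Pow(-20732, -1) = Rational(-1, 20732)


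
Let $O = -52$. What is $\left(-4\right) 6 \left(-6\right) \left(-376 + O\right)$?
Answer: $-61632$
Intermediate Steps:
$\left(-4\right) 6 \left(-6\right) \left(-376 + O\right) = \left(-4\right) 6 \left(-6\right) \left(-376 - 52\right) = \left(-24\right) \left(-6\right) \left(-428\right) = 144 \left(-428\right) = -61632$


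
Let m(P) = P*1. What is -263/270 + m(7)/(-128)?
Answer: -17777/17280 ≈ -1.0288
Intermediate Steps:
m(P) = P
-263/270 + m(7)/(-128) = -263/270 + 7/(-128) = -263*1/270 + 7*(-1/128) = -263/270 - 7/128 = -17777/17280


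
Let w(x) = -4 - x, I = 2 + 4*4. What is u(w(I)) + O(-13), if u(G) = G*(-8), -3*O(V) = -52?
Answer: 580/3 ≈ 193.33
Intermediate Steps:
O(V) = 52/3 (O(V) = -⅓*(-52) = 52/3)
I = 18 (I = 2 + 16 = 18)
u(G) = -8*G
u(w(I)) + O(-13) = -8*(-4 - 1*18) + 52/3 = -8*(-4 - 18) + 52/3 = -8*(-22) + 52/3 = 176 + 52/3 = 580/3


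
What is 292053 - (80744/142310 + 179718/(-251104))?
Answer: 19617303430357/67170320 ≈ 2.9205e+5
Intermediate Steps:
292053 - (80744/142310 + 179718/(-251104)) = 292053 - (80744*(1/142310) + 179718*(-1/251104)) = 292053 - (40372/71155 - 12837/17936) = 292053 - 1*(-9963397/67170320) = 292053 + 9963397/67170320 = 19617303430357/67170320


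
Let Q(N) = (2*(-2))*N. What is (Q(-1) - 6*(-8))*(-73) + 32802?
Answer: 29006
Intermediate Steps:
Q(N) = -4*N
(Q(-1) - 6*(-8))*(-73) + 32802 = (-4*(-1) - 6*(-8))*(-73) + 32802 = (4 + 48)*(-73) + 32802 = 52*(-73) + 32802 = -3796 + 32802 = 29006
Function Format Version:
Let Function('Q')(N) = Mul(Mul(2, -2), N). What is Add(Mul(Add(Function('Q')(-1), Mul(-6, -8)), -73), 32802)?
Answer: 29006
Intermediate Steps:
Function('Q')(N) = Mul(-4, N)
Add(Mul(Add(Function('Q')(-1), Mul(-6, -8)), -73), 32802) = Add(Mul(Add(Mul(-4, -1), Mul(-6, -8)), -73), 32802) = Add(Mul(Add(4, 48), -73), 32802) = Add(Mul(52, -73), 32802) = Add(-3796, 32802) = 29006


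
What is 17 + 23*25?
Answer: 592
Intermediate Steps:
17 + 23*25 = 17 + 575 = 592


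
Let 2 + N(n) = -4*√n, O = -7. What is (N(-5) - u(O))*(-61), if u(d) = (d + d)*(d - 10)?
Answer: 14640 + 244*I*√5 ≈ 14640.0 + 545.6*I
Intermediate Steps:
N(n) = -2 - 4*√n
u(d) = 2*d*(-10 + d) (u(d) = (2*d)*(-10 + d) = 2*d*(-10 + d))
(N(-5) - u(O))*(-61) = ((-2 - 4*I*√5) - 2*(-7)*(-10 - 7))*(-61) = ((-2 - 4*I*√5) - 2*(-7)*(-17))*(-61) = ((-2 - 4*I*√5) - 1*238)*(-61) = ((-2 - 4*I*√5) - 238)*(-61) = (-240 - 4*I*√5)*(-61) = 14640 + 244*I*√5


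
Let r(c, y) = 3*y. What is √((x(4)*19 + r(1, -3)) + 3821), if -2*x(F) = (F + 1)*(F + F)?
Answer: 2*√858 ≈ 58.583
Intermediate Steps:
x(F) = -F*(1 + F) (x(F) = -(F + 1)*(F + F)/2 = -(1 + F)*2*F/2 = -F*(1 + F))
√((x(4)*19 + r(1, -3)) + 3821) = √((-1*4*(1 + 4)*19 + 3*(-3)) + 3821) = √((-1*4*5*19 - 9) + 3821) = √((-20*19 - 9) + 3821) = √((-380 - 9) + 3821) = √(-389 + 3821) = √3432 = 2*√858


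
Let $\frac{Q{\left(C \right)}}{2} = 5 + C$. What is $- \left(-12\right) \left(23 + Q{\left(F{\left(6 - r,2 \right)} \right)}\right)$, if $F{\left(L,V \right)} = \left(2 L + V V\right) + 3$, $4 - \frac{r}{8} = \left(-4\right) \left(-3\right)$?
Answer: $3924$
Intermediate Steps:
$r = -64$ ($r = 32 - 8 \left(\left(-4\right) \left(-3\right)\right) = 32 - 96 = -64$)
$F{\left(L,V \right)} = 3 + V^{2} + 2 L$ ($F{\left(L,V \right)} = \left(2 L + V^{2}\right) + 3 = \left(V^{2} + 2 L\right) + 3 = 3 + V^{2} + 2 L$)
$Q{\left(C \right)} = 10 + 2 C$ ($Q{\left(C \right)} = 2 \left(5 + C\right) = 10 + 2 C$)
$- \left(-12\right) \left(23 + Q{\left(F{\left(6 - r,2 \right)} \right)}\right) = - \left(-12\right) \left(23 + \left(10 + 2 \left(3 + 2^{2} + 2 \left(6 - -64\right)\right)\right)\right) = - \left(-12\right) \left(23 + \left(10 + 2 \left(3 + 4 + 2 \left(6 + 64\right)\right)\right)\right) = - \left(-12\right) \left(23 + \left(10 + 2 \left(3 + 4 + 2 \cdot 70\right)\right)\right) = - \left(-12\right) \left(23 + \left(10 + 2 \left(3 + 4 + 140\right)\right)\right) = - \left(-12\right) \left(23 + \left(10 + 2 \cdot 147\right)\right) = - \left(-12\right) \left(23 + \left(10 + 294\right)\right) = - \left(-12\right) \left(23 + 304\right) = - \left(-12\right) 327 = \left(-1\right) \left(-3924\right) = 3924$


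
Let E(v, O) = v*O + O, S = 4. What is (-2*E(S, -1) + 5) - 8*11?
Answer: -73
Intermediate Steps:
E(v, O) = O + O*v (E(v, O) = O*v + O = O + O*v)
(-2*E(S, -1) + 5) - 8*11 = (-(-2)*(1 + 4) + 5) - 8*11 = (-(-2)*5 + 5) - 88 = (-2*(-5) + 5) - 88 = (10 + 5) - 88 = 15 - 88 = -73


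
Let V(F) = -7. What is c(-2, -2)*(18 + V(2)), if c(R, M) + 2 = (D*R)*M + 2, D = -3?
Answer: -132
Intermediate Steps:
c(R, M) = -3*M*R (c(R, M) = -2 + ((-3*R)*M + 2) = -2 + (-3*M*R + 2) = -2 + (2 - 3*M*R) = -3*M*R)
c(-2, -2)*(18 + V(2)) = (-3*(-2)*(-2))*(18 - 7) = -12*11 = -132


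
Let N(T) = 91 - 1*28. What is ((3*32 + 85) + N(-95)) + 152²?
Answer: 23348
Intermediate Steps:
N(T) = 63 (N(T) = 91 - 28 = 63)
((3*32 + 85) + N(-95)) + 152² = ((3*32 + 85) + 63) + 152² = ((96 + 85) + 63) + 23104 = (181 + 63) + 23104 = 244 + 23104 = 23348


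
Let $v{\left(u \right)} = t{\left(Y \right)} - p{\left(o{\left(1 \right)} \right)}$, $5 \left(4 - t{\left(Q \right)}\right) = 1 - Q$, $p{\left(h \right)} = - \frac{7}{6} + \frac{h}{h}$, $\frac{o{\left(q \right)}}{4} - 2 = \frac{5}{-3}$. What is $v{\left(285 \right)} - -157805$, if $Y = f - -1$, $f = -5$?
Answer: $\frac{946849}{6} \approx 1.5781 \cdot 10^{5}$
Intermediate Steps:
$o{\left(q \right)} = \frac{4}{3}$ ($o{\left(q \right)} = 8 + 4 \frac{5}{-3} = 8 + 4 \cdot 5 \left(- \frac{1}{3}\right) = 8 + 4 \left(- \frac{5}{3}\right) = 8 - \frac{20}{3} = \frac{4}{3}$)
$p{\left(h \right)} = - \frac{1}{6}$ ($p{\left(h \right)} = \left(-7\right) \frac{1}{6} + 1 = - \frac{7}{6} + 1 = - \frac{1}{6}$)
$Y = -4$ ($Y = -5 - -1 = -5 + 1 = -4$)
$t{\left(Q \right)} = \frac{19}{5} + \frac{Q}{5}$ ($t{\left(Q \right)} = 4 - \frac{1 - Q}{5} = 4 + \left(- \frac{1}{5} + \frac{Q}{5}\right) = \frac{19}{5} + \frac{Q}{5}$)
$v{\left(u \right)} = \frac{19}{6}$ ($v{\left(u \right)} = \left(\frac{19}{5} + \frac{1}{5} \left(-4\right)\right) - - \frac{1}{6} = \left(\frac{19}{5} - \frac{4}{5}\right) + \frac{1}{6} = 3 + \frac{1}{6} = \frac{19}{6}$)
$v{\left(285 \right)} - -157805 = \frac{19}{6} - -157805 = \frac{19}{6} + 157805 = \frac{946849}{6}$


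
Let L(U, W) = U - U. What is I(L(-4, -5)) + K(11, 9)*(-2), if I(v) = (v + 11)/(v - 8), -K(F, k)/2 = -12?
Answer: -395/8 ≈ -49.375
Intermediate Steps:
K(F, k) = 24 (K(F, k) = -2*(-12) = 24)
L(U, W) = 0
I(v) = (11 + v)/(-8 + v)
I(L(-4, -5)) + K(11, 9)*(-2) = (11 + 0)/(-8 + 0) + 24*(-2) = 11/(-8) - 48 = -⅛*11 - 48 = -11/8 - 48 = -395/8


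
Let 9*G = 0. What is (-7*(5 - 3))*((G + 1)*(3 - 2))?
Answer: -14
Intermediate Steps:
G = 0 (G = (1/9)*0 = 0)
(-7*(5 - 3))*((G + 1)*(3 - 2)) = (-7*(5 - 3))*((0 + 1)*(3 - 2)) = (-7*2)*(1*1) = -14*1 = -14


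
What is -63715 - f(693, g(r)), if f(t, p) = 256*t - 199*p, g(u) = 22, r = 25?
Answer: -236745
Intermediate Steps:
f(t, p) = -199*p + 256*t
-63715 - f(693, g(r)) = -63715 - (-199*22 + 256*693) = -63715 - (-4378 + 177408) = -63715 - 1*173030 = -63715 - 173030 = -236745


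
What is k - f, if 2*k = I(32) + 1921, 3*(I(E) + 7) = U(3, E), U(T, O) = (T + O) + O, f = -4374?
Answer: 32053/6 ≈ 5342.2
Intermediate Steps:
U(T, O) = T + 2*O (U(T, O) = (O + T) + O = T + 2*O)
I(E) = -6 + 2*E/3 (I(E) = -7 + (3 + 2*E)/3 = -7 + (1 + 2*E/3) = -6 + 2*E/3)
k = 5809/6 (k = ((-6 + (⅔)*32) + 1921)/2 = ((-6 + 64/3) + 1921)/2 = (46/3 + 1921)/2 = (½)*(5809/3) = 5809/6 ≈ 968.17)
k - f = 5809/6 - 1*(-4374) = 5809/6 + 4374 = 32053/6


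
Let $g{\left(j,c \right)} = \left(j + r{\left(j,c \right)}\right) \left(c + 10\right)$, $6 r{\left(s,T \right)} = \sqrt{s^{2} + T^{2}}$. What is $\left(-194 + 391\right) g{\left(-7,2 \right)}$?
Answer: $-16548 + 394 \sqrt{53} \approx -13680.0$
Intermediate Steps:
$r{\left(s,T \right)} = \frac{\sqrt{T^{2} + s^{2}}}{6}$ ($r{\left(s,T \right)} = \frac{\sqrt{s^{2} + T^{2}}}{6} = \frac{\sqrt{T^{2} + s^{2}}}{6}$)
$g{\left(j,c \right)} = \left(10 + c\right) \left(j + \frac{\sqrt{c^{2} + j^{2}}}{6}\right)$ ($g{\left(j,c \right)} = \left(j + \frac{\sqrt{c^{2} + j^{2}}}{6}\right) \left(c + 10\right) = \left(j + \frac{\sqrt{c^{2} + j^{2}}}{6}\right) \left(10 + c\right) = \left(10 + c\right) \left(j + \frac{\sqrt{c^{2} + j^{2}}}{6}\right)$)
$\left(-194 + 391\right) g{\left(-7,2 \right)} = \left(-194 + 391\right) \left(10 \left(-7\right) + \frac{5 \sqrt{2^{2} + \left(-7\right)^{2}}}{3} + 2 \left(-7\right) + \frac{1}{6} \cdot 2 \sqrt{2^{2} + \left(-7\right)^{2}}\right) = 197 \left(-70 + \frac{5 \sqrt{4 + 49}}{3} - 14 + \frac{1}{6} \cdot 2 \sqrt{4 + 49}\right) = 197 \left(-70 + \frac{5 \sqrt{53}}{3} - 14 + \frac{1}{6} \cdot 2 \sqrt{53}\right) = 197 \left(-70 + \frac{5 \sqrt{53}}{3} - 14 + \frac{\sqrt{53}}{3}\right) = 197 \left(-84 + 2 \sqrt{53}\right) = -16548 + 394 \sqrt{53}$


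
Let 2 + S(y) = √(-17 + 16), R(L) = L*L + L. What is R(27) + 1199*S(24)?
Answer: -1642 + 1199*I ≈ -1642.0 + 1199.0*I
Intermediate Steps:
R(L) = L + L² (R(L) = L² + L = L + L²)
S(y) = -2 + I (S(y) = -2 + √(-17 + 16) = -2 + √(-1) = -2 + I)
R(27) + 1199*S(24) = 27*(1 + 27) + 1199*(-2 + I) = 27*28 + (-2398 + 1199*I) = 756 + (-2398 + 1199*I) = -1642 + 1199*I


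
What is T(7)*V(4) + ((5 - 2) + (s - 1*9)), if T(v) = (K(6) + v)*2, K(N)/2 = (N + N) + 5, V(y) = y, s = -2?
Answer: 320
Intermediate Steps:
K(N) = 10 + 4*N (K(N) = 2*((N + N) + 5) = 2*(2*N + 5) = 2*(5 + 2*N) = 10 + 4*N)
T(v) = 68 + 2*v (T(v) = ((10 + 4*6) + v)*2 = ((10 + 24) + v)*2 = (34 + v)*2 = 68 + 2*v)
T(7)*V(4) + ((5 - 2) + (s - 1*9)) = (68 + 2*7)*4 + ((5 - 2) + (-2 - 1*9)) = (68 + 14)*4 + (3 + (-2 - 9)) = 82*4 + (3 - 11) = 328 - 8 = 320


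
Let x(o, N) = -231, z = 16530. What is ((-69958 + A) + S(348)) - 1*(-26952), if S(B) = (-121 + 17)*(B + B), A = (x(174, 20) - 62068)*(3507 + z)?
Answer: -1248400453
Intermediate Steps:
A = -1248285063 (A = (-231 - 62068)*(3507 + 16530) = -62299*20037 = -1248285063)
S(B) = -208*B
((-69958 + A) + S(348)) - 1*(-26952) = ((-69958 - 1248285063) - 208*348) - 1*(-26952) = (-1248355021 - 72384) + 26952 = -1248427405 + 26952 = -1248400453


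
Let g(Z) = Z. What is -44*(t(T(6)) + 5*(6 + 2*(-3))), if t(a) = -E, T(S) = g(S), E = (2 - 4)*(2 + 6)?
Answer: -704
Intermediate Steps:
E = -16 (E = -2*8 = -16)
T(S) = S
t(a) = 16 (t(a) = -1*(-16) = 16)
-44*(t(T(6)) + 5*(6 + 2*(-3))) = -44*(16 + 5*(6 + 2*(-3))) = -44*(16 + 5*(6 - 6)) = -44*(16 + 5*0) = -44*(16 + 0) = -44*16 = -704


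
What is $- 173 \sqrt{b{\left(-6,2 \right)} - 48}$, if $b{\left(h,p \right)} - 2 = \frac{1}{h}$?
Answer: $- \frac{173 i \sqrt{1662}}{6} \approx - 1175.5 i$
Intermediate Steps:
$b{\left(h,p \right)} = 2 + \frac{1}{h}$
$- 173 \sqrt{b{\left(-6,2 \right)} - 48} = - 173 \sqrt{\left(2 + \frac{1}{-6}\right) - 48} = - 173 \sqrt{\left(2 - \frac{1}{6}\right) - 48} = - 173 \sqrt{\frac{11}{6} - 48} = - 173 \sqrt{- \frac{277}{6}} = - 173 \frac{i \sqrt{1662}}{6} = - \frac{173 i \sqrt{1662}}{6}$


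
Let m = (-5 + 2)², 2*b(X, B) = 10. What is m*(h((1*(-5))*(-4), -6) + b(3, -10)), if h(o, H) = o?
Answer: 225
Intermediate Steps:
b(X, B) = 5 (b(X, B) = (½)*10 = 5)
m = 9 (m = (-3)² = 9)
m*(h((1*(-5))*(-4), -6) + b(3, -10)) = 9*((1*(-5))*(-4) + 5) = 9*(-5*(-4) + 5) = 9*(20 + 5) = 9*25 = 225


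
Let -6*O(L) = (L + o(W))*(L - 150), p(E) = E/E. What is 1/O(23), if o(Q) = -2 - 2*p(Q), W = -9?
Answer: 6/2413 ≈ 0.0024865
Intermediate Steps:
p(E) = 1
o(Q) = -4 (o(Q) = -2 - 2*1 = -2 - 2 = -4)
O(L) = -(-150 + L)*(-4 + L)/6 (O(L) = -(L - 4)*(L - 150)/6 = -(-4 + L)*(-150 + L)/6 = -(-150 + L)*(-4 + L)/6)
1/O(23) = 1/(-100 - ⅙*23² + (77/3)*23) = 1/(-100 - ⅙*529 + 1771/3) = 1/(-100 - 529/6 + 1771/3) = 1/(2413/6) = 6/2413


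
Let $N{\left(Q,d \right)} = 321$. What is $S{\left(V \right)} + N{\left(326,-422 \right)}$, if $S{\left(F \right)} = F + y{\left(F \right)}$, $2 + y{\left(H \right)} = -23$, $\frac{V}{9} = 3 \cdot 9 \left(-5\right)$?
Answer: $-919$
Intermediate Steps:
$V = -1215$ ($V = 9 \cdot 3 \cdot 9 \left(-5\right) = 9 \cdot 27 \left(-5\right) = 9 \left(-135\right) = -1215$)
$y{\left(H \right)} = -25$ ($y{\left(H \right)} = -2 - 23 = -25$)
$S{\left(F \right)} = -25 + F$ ($S{\left(F \right)} = F - 25 = -25 + F$)
$S{\left(V \right)} + N{\left(326,-422 \right)} = \left(-25 - 1215\right) + 321 = -1240 + 321 = -919$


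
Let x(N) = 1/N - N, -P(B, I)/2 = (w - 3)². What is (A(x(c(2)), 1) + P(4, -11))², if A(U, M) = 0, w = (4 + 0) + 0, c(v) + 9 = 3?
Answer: 4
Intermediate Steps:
c(v) = -6 (c(v) = -9 + 3 = -6)
w = 4 (w = 4 + 0 = 4)
P(B, I) = -2 (P(B, I) = -2*(4 - 3)² = -2*1² = -2*1 = -2)
x(N) = 1/N - N
(A(x(c(2)), 1) + P(4, -11))² = (0 - 2)² = (-2)² = 4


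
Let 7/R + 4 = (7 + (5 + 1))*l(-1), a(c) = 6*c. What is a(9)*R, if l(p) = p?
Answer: -378/17 ≈ -22.235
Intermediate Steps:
R = -7/17 (R = 7/(-4 + (7 + (5 + 1))*(-1)) = 7/(-4 + (7 + 6)*(-1)) = 7/(-4 + 13*(-1)) = 7/(-4 - 13) = 7/(-17) = 7*(-1/17) = -7/17 ≈ -0.41176)
a(9)*R = (6*9)*(-7/17) = 54*(-7/17) = -378/17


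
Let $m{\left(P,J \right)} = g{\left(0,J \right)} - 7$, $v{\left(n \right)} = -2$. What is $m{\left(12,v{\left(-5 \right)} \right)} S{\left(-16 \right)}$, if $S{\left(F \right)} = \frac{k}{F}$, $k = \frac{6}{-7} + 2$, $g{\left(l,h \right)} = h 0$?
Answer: $\frac{1}{2} \approx 0.5$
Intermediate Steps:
$g{\left(l,h \right)} = 0$
$k = \frac{8}{7}$ ($k = 6 \left(- \frac{1}{7}\right) + 2 = - \frac{6}{7} + 2 = \frac{8}{7} \approx 1.1429$)
$S{\left(F \right)} = \frac{8}{7 F}$
$m{\left(P,J \right)} = -7$ ($m{\left(P,J \right)} = 0 - 7 = -7$)
$m{\left(12,v{\left(-5 \right)} \right)} S{\left(-16 \right)} = - 7 \frac{8}{7 \left(-16\right)} = - 7 \cdot \frac{8}{7} \left(- \frac{1}{16}\right) = \left(-7\right) \left(- \frac{1}{14}\right) = \frac{1}{2}$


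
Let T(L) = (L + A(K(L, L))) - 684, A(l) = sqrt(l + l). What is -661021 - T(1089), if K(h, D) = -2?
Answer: -661426 - 2*I ≈ -6.6143e+5 - 2.0*I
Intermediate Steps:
A(l) = sqrt(2)*sqrt(l) (A(l) = sqrt(2*l) = sqrt(2)*sqrt(l))
T(L) = -684 + L + 2*I (T(L) = (L + sqrt(2)*sqrt(-2)) - 684 = (L + sqrt(2)*(I*sqrt(2))) - 684 = (L + 2*I) - 684 = -684 + L + 2*I)
-661021 - T(1089) = -661021 - (-684 + 1089 + 2*I) = -661021 - (405 + 2*I) = -661021 + (-405 - 2*I) = -661426 - 2*I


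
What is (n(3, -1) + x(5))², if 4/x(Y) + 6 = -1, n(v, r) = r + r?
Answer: 324/49 ≈ 6.6122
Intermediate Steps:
n(v, r) = 2*r
x(Y) = -4/7 (x(Y) = 4/(-6 - 1) = 4/(-7) = 4*(-⅐) = -4/7)
(n(3, -1) + x(5))² = (2*(-1) - 4/7)² = (-2 - 4/7)² = (-18/7)² = 324/49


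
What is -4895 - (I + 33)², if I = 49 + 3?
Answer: -12120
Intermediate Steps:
I = 52
-4895 - (I + 33)² = -4895 - (52 + 33)² = -4895 - 1*85² = -4895 - 1*7225 = -4895 - 7225 = -12120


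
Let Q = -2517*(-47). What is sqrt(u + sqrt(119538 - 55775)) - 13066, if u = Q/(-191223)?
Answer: -13066 + sqrt(-2513498853 + 4062915081*sqrt(63763))/63741 ≈ -13050.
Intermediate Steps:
Q = 118299
u = -39433/63741 (u = 118299/(-191223) = 118299*(-1/191223) = -39433/63741 ≈ -0.61864)
sqrt(u + sqrt(119538 - 55775)) - 13066 = sqrt(-39433/63741 + sqrt(119538 - 55775)) - 13066 = sqrt(-39433/63741 + sqrt(63763)) - 13066 = -13066 + sqrt(-39433/63741 + sqrt(63763))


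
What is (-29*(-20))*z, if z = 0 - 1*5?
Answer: -2900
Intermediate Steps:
z = -5 (z = 0 - 5 = -5)
(-29*(-20))*z = -29*(-20)*(-5) = 580*(-5) = -2900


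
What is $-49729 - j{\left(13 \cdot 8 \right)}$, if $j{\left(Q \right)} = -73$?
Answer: $-49656$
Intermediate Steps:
$-49729 - j{\left(13 \cdot 8 \right)} = -49729 - -73 = -49729 + 73 = -49656$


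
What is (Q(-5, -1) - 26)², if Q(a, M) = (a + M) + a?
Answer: 1369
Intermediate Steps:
Q(a, M) = M + 2*a (Q(a, M) = (M + a) + a = M + 2*a)
(Q(-5, -1) - 26)² = ((-1 + 2*(-5)) - 26)² = ((-1 - 10) - 26)² = (-11 - 26)² = (-37)² = 1369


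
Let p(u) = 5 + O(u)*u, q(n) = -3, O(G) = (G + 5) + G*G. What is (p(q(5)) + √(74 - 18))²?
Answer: 840 - 112*√14 ≈ 420.93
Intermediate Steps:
O(G) = 5 + G + G² (O(G) = (5 + G) + G² = 5 + G + G²)
p(u) = 5 + u*(5 + u + u²) (p(u) = 5 + (5 + u + u²)*u = 5 + u*(5 + u + u²))
(p(q(5)) + √(74 - 18))² = ((5 - 3*(5 - 3 + (-3)²)) + √(74 - 18))² = ((5 - 3*(5 - 3 + 9)) + √56)² = ((5 - 3*11) + 2*√14)² = ((5 - 33) + 2*√14)² = (-28 + 2*√14)²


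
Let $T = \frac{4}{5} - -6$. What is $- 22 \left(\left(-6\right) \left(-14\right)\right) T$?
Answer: $- \frac{62832}{5} \approx -12566.0$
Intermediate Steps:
$T = \frac{34}{5}$ ($T = 4 \cdot \frac{1}{5} + 6 = \frac{4}{5} + 6 = \frac{34}{5} \approx 6.8$)
$- 22 \left(\left(-6\right) \left(-14\right)\right) T = - 22 \left(\left(-6\right) \left(-14\right)\right) \frac{34}{5} = \left(-22\right) 84 \cdot \frac{34}{5} = \left(-1848\right) \frac{34}{5} = - \frac{62832}{5}$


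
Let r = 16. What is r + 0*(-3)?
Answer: 16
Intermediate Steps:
r + 0*(-3) = 16 + 0*(-3) = 16 + 0 = 16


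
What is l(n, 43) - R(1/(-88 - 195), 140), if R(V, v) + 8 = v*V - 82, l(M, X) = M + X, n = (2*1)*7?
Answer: 41741/283 ≈ 147.49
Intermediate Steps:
n = 14 (n = 2*7 = 14)
R(V, v) = -90 + V*v (R(V, v) = -8 + (v*V - 82) = -8 + (V*v - 82) = -8 + (-82 + V*v) = -90 + V*v)
l(n, 43) - R(1/(-88 - 195), 140) = (14 + 43) - (-90 + 140/(-88 - 195)) = 57 - (-90 + 140/(-283)) = 57 - (-90 - 1/283*140) = 57 - (-90 - 140/283) = 57 - 1*(-25610/283) = 57 + 25610/283 = 41741/283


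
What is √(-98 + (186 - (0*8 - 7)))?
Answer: √95 ≈ 9.7468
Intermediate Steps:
√(-98 + (186 - (0*8 - 7))) = √(-98 + (186 - (0 - 7))) = √(-98 + (186 - 1*(-7))) = √(-98 + (186 + 7)) = √(-98 + 193) = √95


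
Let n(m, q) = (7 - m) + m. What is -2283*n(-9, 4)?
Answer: -15981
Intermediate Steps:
n(m, q) = 7
-2283*n(-9, 4) = -2283*7 = -15981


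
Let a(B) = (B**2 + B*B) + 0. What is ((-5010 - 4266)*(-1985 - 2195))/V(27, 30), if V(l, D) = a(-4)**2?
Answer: 2423355/64 ≈ 37865.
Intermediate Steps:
a(B) = 2*B**2 (a(B) = (B**2 + B**2) + 0 = 2*B**2 + 0 = 2*B**2)
V(l, D) = 1024 (V(l, D) = (2*(-4)**2)**2 = (2*16)**2 = 32**2 = 1024)
((-5010 - 4266)*(-1985 - 2195))/V(27, 30) = ((-5010 - 4266)*(-1985 - 2195))/1024 = -9276*(-4180)*(1/1024) = 38773680*(1/1024) = 2423355/64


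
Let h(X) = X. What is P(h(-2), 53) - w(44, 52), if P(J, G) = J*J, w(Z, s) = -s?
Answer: 56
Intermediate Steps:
P(J, G) = J**2
P(h(-2), 53) - w(44, 52) = (-2)**2 - (-1)*52 = 4 - 1*(-52) = 4 + 52 = 56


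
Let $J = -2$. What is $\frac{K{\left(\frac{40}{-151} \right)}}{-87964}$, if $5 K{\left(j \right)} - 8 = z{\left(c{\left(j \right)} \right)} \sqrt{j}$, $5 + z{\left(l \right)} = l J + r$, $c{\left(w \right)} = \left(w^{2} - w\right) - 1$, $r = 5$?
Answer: $- \frac{2}{109955} - \frac{15161 i \sqrt{1510}}{378569677205} \approx -1.8189 \cdot 10^{-5} - 1.5562 \cdot 10^{-6} i$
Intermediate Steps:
$c{\left(w \right)} = -1 + w^{2} - w$
$z{\left(l \right)} = - 2 l$ ($z{\left(l \right)} = -5 + \left(l \left(-2\right) + 5\right) = -5 - \left(-5 + 2 l\right) = - 2 l$)
$K{\left(j \right)} = \frac{8}{5} + \frac{\sqrt{j} \left(2 - 2 j^{2} + 2 j\right)}{5}$ ($K{\left(j \right)} = \frac{8}{5} + \frac{- 2 \left(-1 + j^{2} - j\right) \sqrt{j}}{5} = \frac{8}{5} + \frac{\left(2 - 2 j^{2} + 2 j\right) \sqrt{j}}{5} = \frac{8}{5} + \frac{\sqrt{j} \left(2 - 2 j^{2} + 2 j\right)}{5}$)
$\frac{K{\left(\frac{40}{-151} \right)}}{-87964} = \frac{\frac{8}{5} + \frac{2 \sqrt{\frac{40}{-151}} \left(1 + \frac{40}{-151} - \left(\frac{40}{-151}\right)^{2}\right)}{5}}{-87964} = \left(\frac{8}{5} + \frac{2 \sqrt{40 \left(- \frac{1}{151}\right)} \left(1 + 40 \left(- \frac{1}{151}\right) - \left(40 \left(- \frac{1}{151}\right)\right)^{2}\right)}{5}\right) \left(- \frac{1}{87964}\right) = \left(\frac{8}{5} + \frac{2 \sqrt{- \frac{40}{151}} \left(1 - \frac{40}{151} - \left(- \frac{40}{151}\right)^{2}\right)}{5}\right) \left(- \frac{1}{87964}\right) = \left(\frac{8}{5} + \frac{2 \frac{2 i \sqrt{1510}}{151} \left(1 - \frac{40}{151} - \frac{1600}{22801}\right)}{5}\right) \left(- \frac{1}{87964}\right) = \left(\frac{8}{5} + \frac{2}{5} \frac{2 i \sqrt{1510}}{151} \cdot \frac{15161}{22801}\right) \left(- \frac{1}{87964}\right) = \left(\frac{8}{5} + \frac{60644 i \sqrt{1510}}{17214755}\right) \left(- \frac{1}{87964}\right) = - \frac{2}{109955} - \frac{15161 i \sqrt{1510}}{378569677205}$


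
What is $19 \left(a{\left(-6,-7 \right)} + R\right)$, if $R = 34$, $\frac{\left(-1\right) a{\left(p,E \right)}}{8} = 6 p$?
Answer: $6118$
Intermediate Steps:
$a{\left(p,E \right)} = - 48 p$ ($a{\left(p,E \right)} = - 8 \cdot 6 p = - 48 p$)
$19 \left(a{\left(-6,-7 \right)} + R\right) = 19 \left(\left(-48\right) \left(-6\right) + 34\right) = 19 \left(288 + 34\right) = 19 \cdot 322 = 6118$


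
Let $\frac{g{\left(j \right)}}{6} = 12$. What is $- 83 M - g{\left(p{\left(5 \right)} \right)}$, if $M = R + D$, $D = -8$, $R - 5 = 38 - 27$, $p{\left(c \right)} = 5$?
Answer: $-736$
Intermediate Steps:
$g{\left(j \right)} = 72$ ($g{\left(j \right)} = 6 \cdot 12 = 72$)
$R = 16$ ($R = 5 + \left(38 - 27\right) = 5 + 11 = 16$)
$M = 8$ ($M = 16 - 8 = 8$)
$- 83 M - g{\left(p{\left(5 \right)} \right)} = \left(-83\right) 8 - 72 = -664 - 72 = -736$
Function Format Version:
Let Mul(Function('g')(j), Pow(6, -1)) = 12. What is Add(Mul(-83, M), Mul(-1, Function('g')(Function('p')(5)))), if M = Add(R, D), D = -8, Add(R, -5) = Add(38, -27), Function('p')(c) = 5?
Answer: -736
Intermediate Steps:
Function('g')(j) = 72 (Function('g')(j) = Mul(6, 12) = 72)
R = 16 (R = Add(5, Add(38, -27)) = Add(5, 11) = 16)
M = 8 (M = Add(16, -8) = 8)
Add(Mul(-83, M), Mul(-1, Function('g')(Function('p')(5)))) = Add(Mul(-83, 8), Mul(-1, 72)) = Add(-664, -72) = -736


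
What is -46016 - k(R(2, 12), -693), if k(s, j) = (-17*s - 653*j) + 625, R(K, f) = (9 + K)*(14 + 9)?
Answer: -494869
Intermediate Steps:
R(K, f) = 207 + 23*K (R(K, f) = (9 + K)*23 = 207 + 23*K)
k(s, j) = 625 - 653*j - 17*s (k(s, j) = (-653*j - 17*s) + 625 = 625 - 653*j - 17*s)
-46016 - k(R(2, 12), -693) = -46016 - (625 - 653*(-693) - 17*(207 + 23*2)) = -46016 - (625 + 452529 - 17*(207 + 46)) = -46016 - (625 + 452529 - 17*253) = -46016 - (625 + 452529 - 4301) = -46016 - 1*448853 = -46016 - 448853 = -494869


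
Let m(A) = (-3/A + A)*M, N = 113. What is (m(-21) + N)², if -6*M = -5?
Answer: 4032064/441 ≈ 9143.0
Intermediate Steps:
M = ⅚ (M = -⅙*(-5) = ⅚ ≈ 0.83333)
m(A) = -5/(2*A) + 5*A/6 (m(A) = (-3/A + A)*(⅚) = (A - 3/A)*(⅚) = -5/(2*A) + 5*A/6)
(m(-21) + N)² = ((⅚)*(-3 + (-21)²)/(-21) + 113)² = ((⅚)*(-1/21)*(-3 + 441) + 113)² = ((⅚)*(-1/21)*438 + 113)² = (-365/21 + 113)² = (2008/21)² = 4032064/441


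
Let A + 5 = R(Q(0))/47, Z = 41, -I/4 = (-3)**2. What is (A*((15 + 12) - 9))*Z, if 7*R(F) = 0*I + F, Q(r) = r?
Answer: -3690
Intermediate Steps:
I = -36 (I = -4*(-3)**2 = -4*9 = -36)
R(F) = F/7 (R(F) = (0*(-36) + F)/7 = (0 + F)/7 = F/7)
A = -5 (A = -5 + ((1/7)*0)/47 = -5 + 0*(1/47) = -5 + 0 = -5)
(A*((15 + 12) - 9))*Z = -5*((15 + 12) - 9)*41 = -5*(27 - 9)*41 = -5*18*41 = -90*41 = -3690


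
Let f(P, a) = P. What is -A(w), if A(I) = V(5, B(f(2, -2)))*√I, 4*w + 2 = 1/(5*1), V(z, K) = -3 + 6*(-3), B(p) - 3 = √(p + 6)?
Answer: 63*I*√5/10 ≈ 14.087*I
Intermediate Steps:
B(p) = 3 + √(6 + p) (B(p) = 3 + √(p + 6) = 3 + √(6 + p))
V(z, K) = -21 (V(z, K) = -3 - 18 = -21)
w = -9/20 (w = -½ + 1/(4*((5*1))) = -½ + (¼)/5 = -½ + (¼)*(⅕) = -½ + 1/20 = -9/20 ≈ -0.45000)
A(I) = -21*√I
-A(w) = -(-21)*√(-9/20) = -(-21)*3*I*√5/10 = -(-63)*I*√5/10 = 63*I*√5/10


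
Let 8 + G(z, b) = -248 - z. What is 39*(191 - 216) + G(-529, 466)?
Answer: -702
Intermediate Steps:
G(z, b) = -256 - z (G(z, b) = -8 + (-248 - z) = -256 - z)
39*(191 - 216) + G(-529, 466) = 39*(191 - 216) + (-256 - 1*(-529)) = 39*(-25) + (-256 + 529) = -975 + 273 = -702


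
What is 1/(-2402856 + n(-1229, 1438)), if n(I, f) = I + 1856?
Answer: -1/2402229 ≈ -4.1628e-7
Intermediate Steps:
n(I, f) = 1856 + I
1/(-2402856 + n(-1229, 1438)) = 1/(-2402856 + (1856 - 1229)) = 1/(-2402856 + 627) = 1/(-2402229) = -1/2402229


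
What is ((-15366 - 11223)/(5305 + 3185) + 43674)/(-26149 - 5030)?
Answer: -123588557/88236570 ≈ -1.4007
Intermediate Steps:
((-15366 - 11223)/(5305 + 3185) + 43674)/(-26149 - 5030) = (-26589/8490 + 43674)/(-31179) = (-26589*1/8490 + 43674)*(-1/31179) = (-8863/2830 + 43674)*(-1/31179) = (123588557/2830)*(-1/31179) = -123588557/88236570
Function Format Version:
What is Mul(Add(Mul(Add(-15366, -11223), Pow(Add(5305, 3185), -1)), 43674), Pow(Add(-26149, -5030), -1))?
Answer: Rational(-123588557, 88236570) ≈ -1.4007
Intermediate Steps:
Mul(Add(Mul(Add(-15366, -11223), Pow(Add(5305, 3185), -1)), 43674), Pow(Add(-26149, -5030), -1)) = Mul(Add(Mul(-26589, Pow(8490, -1)), 43674), Pow(-31179, -1)) = Mul(Add(Mul(-26589, Rational(1, 8490)), 43674), Rational(-1, 31179)) = Mul(Add(Rational(-8863, 2830), 43674), Rational(-1, 31179)) = Mul(Rational(123588557, 2830), Rational(-1, 31179)) = Rational(-123588557, 88236570)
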